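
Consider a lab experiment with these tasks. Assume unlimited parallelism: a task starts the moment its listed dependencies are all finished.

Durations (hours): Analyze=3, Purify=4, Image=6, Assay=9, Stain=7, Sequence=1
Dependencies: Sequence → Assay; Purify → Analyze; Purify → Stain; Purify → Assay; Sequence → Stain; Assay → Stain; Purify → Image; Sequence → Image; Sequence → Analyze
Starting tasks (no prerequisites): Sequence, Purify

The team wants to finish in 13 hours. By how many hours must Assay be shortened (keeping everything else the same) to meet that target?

Current finish: 20 hours; target: 13.
Assay is on every critical path, so each hour cut from Assay cuts the finish by one (this holds down to a finish of 12).
Need 20 − 13 = 7 hours off Assay → Assay becomes 2 hours, finish becomes 13.

7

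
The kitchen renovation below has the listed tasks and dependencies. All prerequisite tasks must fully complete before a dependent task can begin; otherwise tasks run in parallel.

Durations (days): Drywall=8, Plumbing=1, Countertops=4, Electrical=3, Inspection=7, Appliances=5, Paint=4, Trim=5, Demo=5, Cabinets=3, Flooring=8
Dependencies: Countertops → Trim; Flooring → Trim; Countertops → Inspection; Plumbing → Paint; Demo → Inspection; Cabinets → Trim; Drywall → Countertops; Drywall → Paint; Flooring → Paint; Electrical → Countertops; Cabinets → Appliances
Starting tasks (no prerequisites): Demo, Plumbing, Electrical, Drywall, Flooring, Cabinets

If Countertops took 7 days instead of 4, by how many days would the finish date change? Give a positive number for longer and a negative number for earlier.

As given, the longest chain is Drywall→Countertops→Inspection = 8+4+7 = 19, so the finish is 19 days.
Countertops lies on that path, so at 7 days the path becomes 22 days.
That remains the longest chain; total 22 days.
Change in finish: 22 − 19 = +3 days.

3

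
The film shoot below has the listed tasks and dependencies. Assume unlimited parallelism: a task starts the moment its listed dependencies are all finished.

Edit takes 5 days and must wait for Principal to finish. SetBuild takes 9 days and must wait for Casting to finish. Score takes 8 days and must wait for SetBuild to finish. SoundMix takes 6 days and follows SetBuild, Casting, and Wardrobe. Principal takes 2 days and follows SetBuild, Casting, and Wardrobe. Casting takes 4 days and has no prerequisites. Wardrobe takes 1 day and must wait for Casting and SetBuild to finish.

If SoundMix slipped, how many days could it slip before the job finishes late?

1

Casting→SetBuild→Wardrobe→Principal→Edit = 4+9+1+2+5 = 21 sets the makespan at 21 days.
The longest chain containing SoundMix totals 20 days.
So SoundMix can slip 21 − 20 = 1 day.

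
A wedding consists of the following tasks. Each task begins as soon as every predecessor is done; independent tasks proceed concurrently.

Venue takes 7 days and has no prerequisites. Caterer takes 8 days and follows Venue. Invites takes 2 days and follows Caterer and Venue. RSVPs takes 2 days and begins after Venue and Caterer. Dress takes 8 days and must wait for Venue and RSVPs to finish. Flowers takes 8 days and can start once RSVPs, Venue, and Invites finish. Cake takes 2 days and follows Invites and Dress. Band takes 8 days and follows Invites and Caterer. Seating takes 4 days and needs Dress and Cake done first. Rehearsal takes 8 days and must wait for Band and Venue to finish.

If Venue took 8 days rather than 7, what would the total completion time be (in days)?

34

Baseline: Venue→Caterer→Invites→Band→Rehearsal = 7+8+2+8+8 = 33 → 33 days.
Venue lies on that path, so at 8 days the path becomes 34 days.
No other chain overtakes it, so the finish is 34 days.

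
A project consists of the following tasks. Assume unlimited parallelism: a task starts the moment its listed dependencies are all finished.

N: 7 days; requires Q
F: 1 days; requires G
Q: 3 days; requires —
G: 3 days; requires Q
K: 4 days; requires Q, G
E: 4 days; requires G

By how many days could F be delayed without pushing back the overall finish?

3

The longest chain is Q→N = 3+7 = 10; overall finish 10 days.
F finishes as early as 7 and must finish by 10.
Float = 10 − 7 = 3.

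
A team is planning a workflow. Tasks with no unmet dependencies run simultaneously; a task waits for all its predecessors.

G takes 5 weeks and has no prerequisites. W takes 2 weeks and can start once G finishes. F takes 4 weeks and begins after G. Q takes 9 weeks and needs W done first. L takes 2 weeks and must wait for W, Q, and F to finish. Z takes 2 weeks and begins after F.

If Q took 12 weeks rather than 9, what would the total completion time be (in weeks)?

21

The binding path is G→W→Q→L = 5+2+9+2 = 18; finish at 18 weeks.
Q lies on that path, so at 12 weeks the path becomes 21 weeks.
That remains the longest chain; total 21 weeks.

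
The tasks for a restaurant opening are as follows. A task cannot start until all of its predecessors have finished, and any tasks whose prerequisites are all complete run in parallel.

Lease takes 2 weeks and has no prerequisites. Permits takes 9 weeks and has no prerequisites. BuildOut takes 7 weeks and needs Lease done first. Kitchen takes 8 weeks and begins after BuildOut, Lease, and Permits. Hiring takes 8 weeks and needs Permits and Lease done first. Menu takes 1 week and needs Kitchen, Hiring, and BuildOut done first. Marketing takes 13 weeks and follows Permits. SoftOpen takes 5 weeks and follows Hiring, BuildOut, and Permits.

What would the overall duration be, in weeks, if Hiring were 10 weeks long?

24

As given, the longest chain is Permits→Hiring→SoftOpen = 9+8+5 = 22, so the finish is 22 weeks.
Since Hiring is critical, the +2 change carries straight to that chain (now 24 weeks).
The critical path is still Permits→Hiring→SoftOpen; finish is now 24 weeks.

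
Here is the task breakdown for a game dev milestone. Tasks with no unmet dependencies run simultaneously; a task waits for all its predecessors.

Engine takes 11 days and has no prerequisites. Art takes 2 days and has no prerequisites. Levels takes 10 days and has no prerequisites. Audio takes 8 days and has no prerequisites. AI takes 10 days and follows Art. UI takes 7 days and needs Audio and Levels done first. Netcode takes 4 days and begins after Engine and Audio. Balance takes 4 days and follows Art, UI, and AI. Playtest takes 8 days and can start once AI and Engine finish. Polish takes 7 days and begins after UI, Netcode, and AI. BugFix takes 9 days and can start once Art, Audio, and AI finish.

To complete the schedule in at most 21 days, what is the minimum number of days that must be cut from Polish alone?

3

Current finish: 24 days; target: 21.
Polish is on every critical path, so each day cut from Polish cuts the finish by one (this holds down to a finish of 21).
Need 24 − 21 = 3 days off Polish → Polish becomes 4 days, finish becomes 21.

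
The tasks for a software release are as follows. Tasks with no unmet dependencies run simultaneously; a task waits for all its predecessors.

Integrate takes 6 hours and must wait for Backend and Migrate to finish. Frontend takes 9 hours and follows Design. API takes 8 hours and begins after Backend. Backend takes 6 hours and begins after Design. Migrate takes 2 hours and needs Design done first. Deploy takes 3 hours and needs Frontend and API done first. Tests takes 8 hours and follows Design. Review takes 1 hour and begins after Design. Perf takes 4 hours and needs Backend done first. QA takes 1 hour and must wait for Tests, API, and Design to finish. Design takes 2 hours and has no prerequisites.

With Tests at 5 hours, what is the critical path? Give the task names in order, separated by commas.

As given, the longest chain is Design→Backend→API→Deploy = 2+6+8+3 = 19, so the finish is 19 hours.
Tests is off the critical path — its longest chain is 11 hours, giving 8 of slack.
No other chain overtakes it, so the finish is 19 hours.

Design, Backend, API, Deploy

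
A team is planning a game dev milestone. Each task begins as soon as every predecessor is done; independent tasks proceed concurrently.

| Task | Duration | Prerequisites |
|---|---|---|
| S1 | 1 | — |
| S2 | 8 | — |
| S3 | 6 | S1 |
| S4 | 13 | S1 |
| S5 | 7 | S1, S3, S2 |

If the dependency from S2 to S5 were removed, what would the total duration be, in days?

14

Original critical path: S2→S5 = 8+7 = 15 ⇒ 15 days.
Without S2→S5, S5's earliest start moves from 8 to 7.
The longest chain is now S1→S3→S5 = 1+6+7 = 14, so the project takes 14 days.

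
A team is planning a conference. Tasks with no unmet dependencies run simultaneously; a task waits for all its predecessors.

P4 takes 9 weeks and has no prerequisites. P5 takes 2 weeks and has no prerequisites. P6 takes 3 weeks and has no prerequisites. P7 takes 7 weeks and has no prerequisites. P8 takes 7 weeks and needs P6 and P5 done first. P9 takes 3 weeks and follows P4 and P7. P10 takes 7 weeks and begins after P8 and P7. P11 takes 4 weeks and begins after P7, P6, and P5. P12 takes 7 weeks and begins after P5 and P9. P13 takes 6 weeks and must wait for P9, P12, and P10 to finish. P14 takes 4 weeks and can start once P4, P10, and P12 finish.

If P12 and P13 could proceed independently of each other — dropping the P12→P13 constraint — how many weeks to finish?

Original critical path: P4→P9→P12→P13 = 9+3+7+6 = 25 ⇒ 25 weeks.
Without P12→P13, P13's earliest start moves from 19 to 17.
New critical path: P4→P9→P12→P14 = 9+3+7+4 = 23 ⇒ 23 weeks.

23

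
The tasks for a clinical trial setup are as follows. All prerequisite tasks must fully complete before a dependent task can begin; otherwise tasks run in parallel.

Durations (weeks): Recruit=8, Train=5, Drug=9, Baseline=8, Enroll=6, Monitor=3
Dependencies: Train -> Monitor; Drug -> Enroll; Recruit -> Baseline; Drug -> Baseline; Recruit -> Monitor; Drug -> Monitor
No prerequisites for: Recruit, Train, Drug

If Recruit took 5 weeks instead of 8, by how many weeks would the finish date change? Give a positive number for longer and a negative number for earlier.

0

As given, the longest chain is Drug→Baseline = 9+8 = 17, so the finish is 17 weeks.
The longest path through Recruit is only 16 weeks, so Recruit has float 1.
The critical path is still Drug→Baseline; finish is now 17 weeks.
Change in finish: 17 − 17 = +0 weeks.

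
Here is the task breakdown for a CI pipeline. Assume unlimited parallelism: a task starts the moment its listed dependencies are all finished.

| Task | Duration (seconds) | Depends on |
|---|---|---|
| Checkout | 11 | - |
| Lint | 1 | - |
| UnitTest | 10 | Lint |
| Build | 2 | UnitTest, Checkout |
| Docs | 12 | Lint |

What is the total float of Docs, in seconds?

0

The longest chain is Checkout→Build = 11+2 = 13; overall finish 13 seconds.
The longest chain containing Docs totals 13 seconds.
So Docs can slip 13 − 13 = 0 seconds.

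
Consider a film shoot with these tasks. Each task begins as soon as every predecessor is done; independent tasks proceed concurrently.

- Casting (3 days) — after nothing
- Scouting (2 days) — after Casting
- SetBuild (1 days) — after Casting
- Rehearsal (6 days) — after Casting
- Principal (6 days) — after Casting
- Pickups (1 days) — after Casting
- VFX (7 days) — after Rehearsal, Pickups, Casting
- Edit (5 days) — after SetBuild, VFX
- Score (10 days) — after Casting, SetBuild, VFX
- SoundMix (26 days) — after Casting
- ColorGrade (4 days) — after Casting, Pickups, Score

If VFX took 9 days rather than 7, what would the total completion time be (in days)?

Critical path before the change: Casting→Rehearsal→VFX→Score→ColorGrade = 3+6+7+10+4 = 30 giving 30 days.
VFX is on the critical path; changing it to 9 makes that path 32 days.
That remains the longest chain; total 32 days.

32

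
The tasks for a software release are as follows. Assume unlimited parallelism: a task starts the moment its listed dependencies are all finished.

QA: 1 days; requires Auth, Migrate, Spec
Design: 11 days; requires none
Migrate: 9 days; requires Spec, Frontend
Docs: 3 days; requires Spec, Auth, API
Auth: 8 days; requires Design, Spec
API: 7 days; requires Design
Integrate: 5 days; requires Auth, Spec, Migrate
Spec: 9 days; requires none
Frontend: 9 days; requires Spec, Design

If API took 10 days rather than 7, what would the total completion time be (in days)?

34

As given, the longest chain is Design→Frontend→Migrate→Integrate = 11+9+9+5 = 34, so the finish is 34 days.
API is off the critical path — its longest chain is 21 days, giving 13 of slack.
No other chain overtakes it, so the finish is 34 days.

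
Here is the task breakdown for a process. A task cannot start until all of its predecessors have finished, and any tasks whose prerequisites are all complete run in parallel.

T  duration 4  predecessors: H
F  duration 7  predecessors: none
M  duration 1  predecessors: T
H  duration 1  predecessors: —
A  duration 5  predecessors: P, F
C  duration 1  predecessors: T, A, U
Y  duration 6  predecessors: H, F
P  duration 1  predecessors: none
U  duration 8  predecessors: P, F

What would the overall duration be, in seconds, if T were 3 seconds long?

Critical path before the change: F→U→C = 7+8+1 = 16 giving 16 seconds.
T is off the critical path — its longest chain is 6 seconds, giving 10 of slack.
The critical path is still F→U→C; finish is now 16 seconds.

16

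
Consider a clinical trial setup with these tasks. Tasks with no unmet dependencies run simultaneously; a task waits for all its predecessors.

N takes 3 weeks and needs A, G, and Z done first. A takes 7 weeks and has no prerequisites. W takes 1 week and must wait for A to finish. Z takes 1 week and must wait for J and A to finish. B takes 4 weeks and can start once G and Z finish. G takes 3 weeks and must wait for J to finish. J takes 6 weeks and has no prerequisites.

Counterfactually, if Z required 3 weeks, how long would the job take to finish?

14

Baseline: J→G→B = 6+3+4 = 13 → 13 weeks.
Z has 1 week of float (longest path through it is 12).
Now A→Z→B = 7+3+4 = 14 is longest, so the finish becomes 14 weeks.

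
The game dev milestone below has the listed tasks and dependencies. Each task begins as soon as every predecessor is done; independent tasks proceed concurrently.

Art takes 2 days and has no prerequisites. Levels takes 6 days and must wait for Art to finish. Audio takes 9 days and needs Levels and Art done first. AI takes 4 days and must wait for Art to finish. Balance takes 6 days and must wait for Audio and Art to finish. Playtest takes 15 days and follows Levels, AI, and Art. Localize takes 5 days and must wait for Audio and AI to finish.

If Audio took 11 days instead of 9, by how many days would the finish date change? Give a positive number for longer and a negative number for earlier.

2

The binding path is Art→Levels→Audio→Balance = 2+6+9+6 = 23; finish at 23 days.
Audio lies on that path, so at 11 days the path becomes 25 days.
The critical path is still Art→Levels→Audio→Balance; finish is now 25 days.
Change in finish: 25 − 23 = +2 days.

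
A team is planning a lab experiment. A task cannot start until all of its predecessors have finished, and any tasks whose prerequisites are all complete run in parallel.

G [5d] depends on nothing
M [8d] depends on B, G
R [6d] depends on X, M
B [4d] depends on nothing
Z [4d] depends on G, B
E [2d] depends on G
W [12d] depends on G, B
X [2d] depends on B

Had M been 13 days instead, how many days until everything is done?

Critical path before the change: G→M→R = 5+8+6 = 19 giving 19 days.
M is on the critical path; changing it to 13 makes that path 24 days.
No other chain overtakes it, so the finish is 24 days.

24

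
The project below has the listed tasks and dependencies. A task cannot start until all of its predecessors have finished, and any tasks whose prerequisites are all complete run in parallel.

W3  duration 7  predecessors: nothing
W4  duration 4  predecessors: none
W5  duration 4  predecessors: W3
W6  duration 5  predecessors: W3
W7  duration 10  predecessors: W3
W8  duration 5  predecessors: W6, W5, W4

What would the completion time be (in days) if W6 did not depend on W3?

17

With the dependency in place, W3→W6→W8 = 7+5+5 = 17 sets the finish at 17 days.
Without W3→W6, W6's earliest start moves from 7 to 0.
The longest chain is now W3→W7 = 7+10 = 17, so the schedule takes 17 days.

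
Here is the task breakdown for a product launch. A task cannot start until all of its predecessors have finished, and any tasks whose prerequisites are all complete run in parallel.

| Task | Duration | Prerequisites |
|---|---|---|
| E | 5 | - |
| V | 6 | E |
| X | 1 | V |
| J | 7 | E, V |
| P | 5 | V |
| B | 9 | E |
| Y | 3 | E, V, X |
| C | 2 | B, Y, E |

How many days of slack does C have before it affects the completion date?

The longest chain is E→V→J = 5+6+7 = 18; overall finish 18 days.
Longest path through C: 17 days (earliest finish 17, latest finish 18).
Slack of C = 16 − 15 = 1 day.

1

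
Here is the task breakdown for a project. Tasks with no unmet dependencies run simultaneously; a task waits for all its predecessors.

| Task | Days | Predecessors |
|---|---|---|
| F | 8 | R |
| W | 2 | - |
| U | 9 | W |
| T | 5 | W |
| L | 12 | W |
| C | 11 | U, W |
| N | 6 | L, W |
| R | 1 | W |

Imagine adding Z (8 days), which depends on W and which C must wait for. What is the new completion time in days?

Originally the project takes 22 days.
With Z inserted, C now waits for max(U, W, Z).
New critical path: W→U→C = 2+9+11 = 22 ⇒ 22 days.

22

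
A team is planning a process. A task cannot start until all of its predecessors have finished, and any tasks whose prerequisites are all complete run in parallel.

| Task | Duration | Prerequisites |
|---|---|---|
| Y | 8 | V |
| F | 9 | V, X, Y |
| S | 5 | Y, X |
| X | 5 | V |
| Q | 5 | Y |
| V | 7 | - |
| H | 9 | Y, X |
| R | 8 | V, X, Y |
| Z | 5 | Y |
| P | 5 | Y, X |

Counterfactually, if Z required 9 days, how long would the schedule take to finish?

24

Actual critical path: V→Y→F = 7+8+9 = 24 ⇒ 24 days.
Z is off the critical path — its longest chain is 20 days, giving 4 of slack.
That remains the longest chain; total 24 days.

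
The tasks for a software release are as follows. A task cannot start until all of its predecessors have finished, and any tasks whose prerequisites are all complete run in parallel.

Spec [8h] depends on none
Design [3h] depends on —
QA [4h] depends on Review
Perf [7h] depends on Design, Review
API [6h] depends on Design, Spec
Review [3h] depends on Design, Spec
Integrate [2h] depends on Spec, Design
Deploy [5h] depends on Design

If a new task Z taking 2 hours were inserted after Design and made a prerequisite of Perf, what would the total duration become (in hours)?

Originally the software release takes 18 hours.
With Z inserted, Perf now waits for max(Design, Review, Z).
New critical path: Spec→Review→Perf = 8+3+7 = 18 ⇒ 18 hours.

18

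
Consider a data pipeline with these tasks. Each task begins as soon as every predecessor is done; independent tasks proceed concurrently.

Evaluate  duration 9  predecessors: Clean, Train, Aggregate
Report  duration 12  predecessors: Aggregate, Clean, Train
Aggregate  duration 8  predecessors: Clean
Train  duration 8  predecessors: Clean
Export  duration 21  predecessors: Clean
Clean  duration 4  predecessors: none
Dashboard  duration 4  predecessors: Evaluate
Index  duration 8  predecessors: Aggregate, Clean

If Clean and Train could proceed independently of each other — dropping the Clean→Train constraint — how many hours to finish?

Before: longest chain Clean→Aggregate→Evaluate→Dashboard = 4+8+9+4 = 25, finish 25.
Without Clean→Train, Train's earliest start moves from 4 to 0.
After: Clean→Aggregate→Evaluate→Dashboard = 4+8+9+4 = 25 → 25 hours.

25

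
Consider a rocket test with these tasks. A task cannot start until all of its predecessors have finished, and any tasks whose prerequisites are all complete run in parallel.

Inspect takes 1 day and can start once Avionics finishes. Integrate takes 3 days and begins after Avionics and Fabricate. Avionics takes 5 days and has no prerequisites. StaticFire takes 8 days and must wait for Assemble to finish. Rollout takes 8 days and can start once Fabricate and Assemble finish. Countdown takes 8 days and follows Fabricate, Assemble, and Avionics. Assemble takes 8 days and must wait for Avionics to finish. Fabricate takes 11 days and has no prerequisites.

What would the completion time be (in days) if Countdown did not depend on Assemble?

21

Before: longest chain Avionics→Assemble→StaticFire = 5+8+8 = 21, finish 21.
Without Assemble→Countdown, Countdown's earliest start moves from 13 to 11.
The longest chain is now Avionics→Assemble→StaticFire = 5+8+8 = 21, so the rocket test takes 21 days.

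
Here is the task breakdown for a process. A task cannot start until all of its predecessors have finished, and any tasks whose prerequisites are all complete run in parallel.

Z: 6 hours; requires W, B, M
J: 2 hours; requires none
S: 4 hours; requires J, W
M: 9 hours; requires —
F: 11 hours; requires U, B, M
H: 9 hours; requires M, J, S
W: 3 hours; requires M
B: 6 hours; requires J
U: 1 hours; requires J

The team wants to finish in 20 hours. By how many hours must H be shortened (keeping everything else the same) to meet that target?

5

Current finish: 25 hours; target: 20.
H is on every critical path, so each hour cut from H cuts the finish by one (this holds down to a finish of 20).
Need 25 − 20 = 5 hours off H → H becomes 4 hours, finish becomes 20.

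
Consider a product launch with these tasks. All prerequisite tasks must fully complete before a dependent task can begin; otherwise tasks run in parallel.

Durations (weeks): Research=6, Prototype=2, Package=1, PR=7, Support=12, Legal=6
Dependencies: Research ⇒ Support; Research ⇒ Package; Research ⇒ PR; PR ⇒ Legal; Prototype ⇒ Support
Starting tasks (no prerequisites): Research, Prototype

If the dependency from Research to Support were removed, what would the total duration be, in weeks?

Original critical path: Research→PR→Legal = 6+7+6 = 19 ⇒ 19 weeks.
Without Research→Support, Support's earliest start moves from 6 to 2.
The longest chain is now Research→PR→Legal = 6+7+6 = 19, so the product launch takes 19 weeks.

19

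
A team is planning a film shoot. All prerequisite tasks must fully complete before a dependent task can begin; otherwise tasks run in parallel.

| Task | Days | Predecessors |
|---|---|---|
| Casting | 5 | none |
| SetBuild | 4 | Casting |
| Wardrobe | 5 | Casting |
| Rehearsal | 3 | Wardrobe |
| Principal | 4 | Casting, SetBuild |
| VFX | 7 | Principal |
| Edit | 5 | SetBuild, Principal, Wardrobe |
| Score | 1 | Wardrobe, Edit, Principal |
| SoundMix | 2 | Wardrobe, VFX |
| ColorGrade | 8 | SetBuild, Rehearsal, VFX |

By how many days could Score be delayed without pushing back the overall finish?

Casting→SetBuild→Principal→VFX→ColorGrade = 5+4+4+7+8 = 28 sets the makespan at 28 days.
Longest path through Score: 19 days (earliest finish 19, latest finish 28).
Slack of Score = 27 − 18 = 9 days.

9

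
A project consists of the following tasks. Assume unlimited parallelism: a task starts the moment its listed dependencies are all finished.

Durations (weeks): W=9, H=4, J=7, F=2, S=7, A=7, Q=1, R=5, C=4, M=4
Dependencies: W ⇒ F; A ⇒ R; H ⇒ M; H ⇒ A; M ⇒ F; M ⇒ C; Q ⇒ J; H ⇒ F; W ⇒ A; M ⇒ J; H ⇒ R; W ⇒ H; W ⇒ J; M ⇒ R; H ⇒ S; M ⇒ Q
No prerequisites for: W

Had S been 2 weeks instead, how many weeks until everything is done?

Critical path before the change: W→H→A→R = 9+4+7+5 = 25 giving 25 weeks.
S has 5 weeks of float (longest path through it is 20).
The critical path is still W→H→A→R; finish is now 25 weeks.

25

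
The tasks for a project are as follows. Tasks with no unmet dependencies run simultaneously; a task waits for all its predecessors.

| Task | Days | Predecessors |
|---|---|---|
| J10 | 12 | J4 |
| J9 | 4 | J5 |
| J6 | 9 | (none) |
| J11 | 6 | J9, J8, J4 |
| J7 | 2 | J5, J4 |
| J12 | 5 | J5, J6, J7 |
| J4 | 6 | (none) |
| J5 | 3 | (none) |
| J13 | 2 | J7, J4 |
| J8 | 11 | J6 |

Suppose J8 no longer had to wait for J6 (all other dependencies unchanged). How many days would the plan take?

18

Original critical path: J6→J8→J11 = 9+11+6 = 26 ⇒ 26 days.
Without J6→J8, J8's earliest start moves from 9 to 0.
The longest chain is now J4→J10 = 6+12 = 18, so the plan takes 18 days.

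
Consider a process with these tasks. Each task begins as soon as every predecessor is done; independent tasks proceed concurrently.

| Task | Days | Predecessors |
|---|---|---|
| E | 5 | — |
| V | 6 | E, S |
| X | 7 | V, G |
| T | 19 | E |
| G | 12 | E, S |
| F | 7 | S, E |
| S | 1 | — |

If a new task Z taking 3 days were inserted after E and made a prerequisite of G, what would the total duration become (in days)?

27

Originally the schedule takes 24 days.
With Z inserted, G now waits for max(E, S, Z).
New critical path: E→Z→G→X = 5+3+12+7 = 27 ⇒ 27 days.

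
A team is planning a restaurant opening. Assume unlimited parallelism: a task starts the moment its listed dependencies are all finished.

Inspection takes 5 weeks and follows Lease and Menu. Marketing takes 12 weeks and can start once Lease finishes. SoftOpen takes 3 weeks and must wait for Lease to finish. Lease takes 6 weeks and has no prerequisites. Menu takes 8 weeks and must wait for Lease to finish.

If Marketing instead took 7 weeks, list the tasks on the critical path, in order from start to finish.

As given, the longest chain is Lease→Menu→Inspection = 6+8+5 = 19, so the finish is 19 weeks.
Marketing has 1 week of float (longest path through it is 18).
That remains the longest chain; total 19 weeks.

Lease, Menu, Inspection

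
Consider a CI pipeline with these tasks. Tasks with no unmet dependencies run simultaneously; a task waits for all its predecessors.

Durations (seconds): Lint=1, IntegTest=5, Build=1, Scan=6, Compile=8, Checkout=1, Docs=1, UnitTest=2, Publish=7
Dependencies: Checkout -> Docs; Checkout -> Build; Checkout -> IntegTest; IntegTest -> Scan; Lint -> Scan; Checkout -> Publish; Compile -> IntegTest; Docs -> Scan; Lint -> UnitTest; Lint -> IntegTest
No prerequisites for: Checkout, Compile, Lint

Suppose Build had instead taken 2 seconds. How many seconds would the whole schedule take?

Critical path before the change: Compile→IntegTest→Scan = 8+5+6 = 19 giving 19 seconds.
The longest path through Build is only 2 seconds, so Build has float 17.
The critical path is still Compile→IntegTest→Scan; finish is now 19 seconds.

19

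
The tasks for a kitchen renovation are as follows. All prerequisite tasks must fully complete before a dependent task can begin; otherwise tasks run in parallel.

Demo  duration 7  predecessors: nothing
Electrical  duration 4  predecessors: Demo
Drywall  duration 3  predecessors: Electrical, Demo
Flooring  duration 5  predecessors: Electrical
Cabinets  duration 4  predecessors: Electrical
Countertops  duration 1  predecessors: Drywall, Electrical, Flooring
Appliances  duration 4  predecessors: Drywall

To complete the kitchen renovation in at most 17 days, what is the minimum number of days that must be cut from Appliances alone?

1

Current finish: 18 days; target: 17.
Appliances is on every critical path, so each day cut from Appliances cuts the finish by one (this holds down to a finish of 17).
Need 18 − 17 = 1 day off Appliances → Appliances becomes 3 days, finish becomes 17.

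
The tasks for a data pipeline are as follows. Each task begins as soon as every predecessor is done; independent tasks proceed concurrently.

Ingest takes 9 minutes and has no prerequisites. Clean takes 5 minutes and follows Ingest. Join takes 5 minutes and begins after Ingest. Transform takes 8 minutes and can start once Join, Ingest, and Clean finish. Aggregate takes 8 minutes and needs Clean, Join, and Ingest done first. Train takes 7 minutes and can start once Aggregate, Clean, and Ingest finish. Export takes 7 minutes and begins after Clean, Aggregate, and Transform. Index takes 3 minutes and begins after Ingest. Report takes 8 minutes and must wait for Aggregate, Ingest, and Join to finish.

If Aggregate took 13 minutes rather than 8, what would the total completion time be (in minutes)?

35

Critical path before the change: Ingest→Clean→Aggregate→Report = 9+5+8+8 = 30 giving 30 minutes.
Aggregate is on the critical path; changing it to 13 makes that path 35 minutes.
No other chain overtakes it, so the finish is 35 minutes.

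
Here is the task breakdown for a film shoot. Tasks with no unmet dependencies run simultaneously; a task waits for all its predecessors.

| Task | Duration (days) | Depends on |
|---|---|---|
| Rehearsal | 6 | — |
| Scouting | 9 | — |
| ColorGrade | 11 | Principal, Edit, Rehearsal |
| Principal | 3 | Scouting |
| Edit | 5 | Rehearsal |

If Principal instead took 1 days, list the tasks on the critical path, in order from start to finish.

Actual critical path: Scouting→Principal→ColorGrade = 9+3+11 = 23 ⇒ 23 days.
Principal is on the critical path; changing it to 1 makes that path 21 days.
The binding chain switches to Rehearsal→Edit→ColorGrade = 6+5+11 = 22; finish 22 days.

Rehearsal, Edit, ColorGrade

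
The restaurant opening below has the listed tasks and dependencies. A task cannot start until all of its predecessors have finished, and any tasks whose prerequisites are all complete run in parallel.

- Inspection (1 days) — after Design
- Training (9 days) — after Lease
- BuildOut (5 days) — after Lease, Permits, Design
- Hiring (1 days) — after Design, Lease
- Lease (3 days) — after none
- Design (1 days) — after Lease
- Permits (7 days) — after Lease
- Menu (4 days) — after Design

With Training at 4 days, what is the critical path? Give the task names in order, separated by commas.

Actual critical path: Lease→Permits→BuildOut = 3+7+5 = 15 ⇒ 15 days.
The longest path through Training is only 12 days, so Training has float 3.
No other chain overtakes it, so the finish is 15 days.

Lease, Permits, BuildOut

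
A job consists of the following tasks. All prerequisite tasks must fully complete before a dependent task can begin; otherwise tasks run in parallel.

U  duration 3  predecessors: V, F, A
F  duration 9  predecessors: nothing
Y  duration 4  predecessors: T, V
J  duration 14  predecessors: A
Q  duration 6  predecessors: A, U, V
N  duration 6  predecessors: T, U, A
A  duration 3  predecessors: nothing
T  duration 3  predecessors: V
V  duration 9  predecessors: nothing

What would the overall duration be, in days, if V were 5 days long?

Actual critical path: V→T→N = 9+3+6 = 18 ⇒ 18 days.
V is on the critical path; changing it to 5 makes that path 14 days.
The binding chain switches to F→U→N = 9+3+6 = 18; finish 18 days.

18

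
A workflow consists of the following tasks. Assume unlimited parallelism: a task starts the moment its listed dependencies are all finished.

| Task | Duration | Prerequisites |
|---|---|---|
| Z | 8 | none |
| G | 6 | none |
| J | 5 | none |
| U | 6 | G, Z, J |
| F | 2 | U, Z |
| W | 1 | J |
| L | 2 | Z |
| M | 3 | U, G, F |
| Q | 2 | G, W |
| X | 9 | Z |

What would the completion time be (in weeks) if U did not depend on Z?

Before: longest chain Z→U→F→M = 8+6+2+3 = 19, finish 19.
Without Z→U, U's earliest start moves from 8 to 6.
The longest chain is now Z→X = 8+9 = 17, so the schedule takes 17 weeks.

17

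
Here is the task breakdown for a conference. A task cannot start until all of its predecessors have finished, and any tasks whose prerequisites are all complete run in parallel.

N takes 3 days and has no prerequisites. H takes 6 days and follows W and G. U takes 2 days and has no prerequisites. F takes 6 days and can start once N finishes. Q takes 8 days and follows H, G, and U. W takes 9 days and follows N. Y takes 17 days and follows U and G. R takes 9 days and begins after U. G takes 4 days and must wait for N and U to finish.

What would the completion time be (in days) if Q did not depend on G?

26

With the dependency in place, N→W→H→Q = 3+9+6+8 = 26 sets the finish at 26 days.
Dropping G→Q doesn't change Q's earliest start (18); another predecessor still binds.
The longest chain is now N→W→H→Q = 3+9+6+8 = 26, so the schedule takes 26 days.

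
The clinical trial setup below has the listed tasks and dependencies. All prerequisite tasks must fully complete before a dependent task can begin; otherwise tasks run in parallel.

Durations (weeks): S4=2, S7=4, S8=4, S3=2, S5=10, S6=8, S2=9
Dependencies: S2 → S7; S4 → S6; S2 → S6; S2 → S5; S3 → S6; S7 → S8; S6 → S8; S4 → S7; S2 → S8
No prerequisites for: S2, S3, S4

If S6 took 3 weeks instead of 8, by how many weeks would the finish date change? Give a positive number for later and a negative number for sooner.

-2

Actual critical path: S2→S6→S8 = 9+8+4 = 21 ⇒ 21 weeks.
Since S6 is critical, the -5 change carries straight to that chain (now 16 weeks).
New critical path: S2→S5 = 9+10 = 19 ⇒ 19 weeks.
Change in finish: 19 − 21 = -2 weeks.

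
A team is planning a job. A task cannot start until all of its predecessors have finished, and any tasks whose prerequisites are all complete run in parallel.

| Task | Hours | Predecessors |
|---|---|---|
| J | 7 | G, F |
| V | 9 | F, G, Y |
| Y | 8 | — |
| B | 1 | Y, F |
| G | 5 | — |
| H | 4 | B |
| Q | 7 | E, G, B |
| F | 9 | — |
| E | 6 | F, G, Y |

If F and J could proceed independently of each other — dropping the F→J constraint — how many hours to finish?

22

Original critical path: F→E→Q = 9+6+7 = 22 ⇒ 22 hours.
Without F→J, J's earliest start moves from 9 to 5.
After: F→E→Q = 9+6+7 = 22 → 22 hours.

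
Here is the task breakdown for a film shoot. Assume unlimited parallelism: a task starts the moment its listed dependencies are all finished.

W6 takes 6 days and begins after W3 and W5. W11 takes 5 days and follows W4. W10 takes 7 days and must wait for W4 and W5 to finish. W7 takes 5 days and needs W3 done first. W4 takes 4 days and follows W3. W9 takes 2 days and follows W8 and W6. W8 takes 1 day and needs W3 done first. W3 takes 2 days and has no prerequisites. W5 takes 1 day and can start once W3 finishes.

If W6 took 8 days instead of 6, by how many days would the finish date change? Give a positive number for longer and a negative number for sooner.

0

Actual critical path: W3→W4→W10 = 2+4+7 = 13 ⇒ 13 days.
The longest path through W6 is only 11 days, so W6 has float 2.
No other chain overtakes it, so the finish is 13 days.
Change in finish: 13 − 13 = +0 days.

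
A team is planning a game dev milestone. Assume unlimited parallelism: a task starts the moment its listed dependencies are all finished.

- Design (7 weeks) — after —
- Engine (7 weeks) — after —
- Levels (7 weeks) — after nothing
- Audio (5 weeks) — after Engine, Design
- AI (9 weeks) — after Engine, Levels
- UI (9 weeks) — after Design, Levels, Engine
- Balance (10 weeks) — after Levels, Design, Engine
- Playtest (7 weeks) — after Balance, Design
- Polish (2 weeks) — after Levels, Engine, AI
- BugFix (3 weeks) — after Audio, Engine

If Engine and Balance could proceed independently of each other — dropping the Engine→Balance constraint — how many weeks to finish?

Before: longest chain Design→Balance→Playtest = 7+10+7 = 24, finish 24.
Dropping Engine→Balance doesn't change Balance's earliest start (7); another predecessor still binds.
After: Design→Balance→Playtest = 7+10+7 = 24 → 24 weeks.

24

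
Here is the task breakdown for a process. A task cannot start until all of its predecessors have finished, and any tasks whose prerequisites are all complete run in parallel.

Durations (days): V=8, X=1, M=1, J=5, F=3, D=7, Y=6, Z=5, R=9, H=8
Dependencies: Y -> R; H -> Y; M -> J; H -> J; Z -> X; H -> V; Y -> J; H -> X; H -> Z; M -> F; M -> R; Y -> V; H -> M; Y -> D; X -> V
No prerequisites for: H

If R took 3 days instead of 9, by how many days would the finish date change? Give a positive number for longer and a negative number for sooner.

-1

As given, the longest chain is H→Y→R = 8+6+9 = 23, so the finish is 23 days.
Since R is critical, the -6 change carries straight to that chain (now 17 days).
New critical path: H→Z→X→V = 8+5+1+8 = 22 ⇒ 22 days.
Change in finish: 22 − 23 = -1 days.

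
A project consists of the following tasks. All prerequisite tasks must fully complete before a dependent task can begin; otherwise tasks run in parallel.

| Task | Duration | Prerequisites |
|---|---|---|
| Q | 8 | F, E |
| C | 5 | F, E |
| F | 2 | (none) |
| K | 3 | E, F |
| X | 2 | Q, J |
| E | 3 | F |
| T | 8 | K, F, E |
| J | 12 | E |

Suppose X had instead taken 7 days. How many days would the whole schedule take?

Baseline: F→E→J→X = 2+3+12+2 = 19 → 19 days.
X lies on that path, so at 7 days the path becomes 24 days.
No other chain overtakes it, so the finish is 24 days.

24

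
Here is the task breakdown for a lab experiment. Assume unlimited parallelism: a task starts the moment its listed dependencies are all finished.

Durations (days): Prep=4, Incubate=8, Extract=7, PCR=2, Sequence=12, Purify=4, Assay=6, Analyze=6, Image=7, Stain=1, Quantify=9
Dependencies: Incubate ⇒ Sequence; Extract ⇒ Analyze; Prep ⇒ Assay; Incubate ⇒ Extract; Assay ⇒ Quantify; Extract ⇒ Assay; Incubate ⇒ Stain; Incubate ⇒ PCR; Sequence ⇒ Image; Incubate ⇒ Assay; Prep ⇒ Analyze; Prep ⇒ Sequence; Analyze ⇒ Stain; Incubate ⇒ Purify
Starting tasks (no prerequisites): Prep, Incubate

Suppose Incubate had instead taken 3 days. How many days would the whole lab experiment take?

25

Actual critical path: Incubate→Extract→Assay→Quantify = 8+7+6+9 = 30 ⇒ 30 days.
Since Incubate is critical, the -5 change carries straight to that chain (now 25 days).
The critical path is still Incubate→Extract→Assay→Quantify; finish is now 25 days.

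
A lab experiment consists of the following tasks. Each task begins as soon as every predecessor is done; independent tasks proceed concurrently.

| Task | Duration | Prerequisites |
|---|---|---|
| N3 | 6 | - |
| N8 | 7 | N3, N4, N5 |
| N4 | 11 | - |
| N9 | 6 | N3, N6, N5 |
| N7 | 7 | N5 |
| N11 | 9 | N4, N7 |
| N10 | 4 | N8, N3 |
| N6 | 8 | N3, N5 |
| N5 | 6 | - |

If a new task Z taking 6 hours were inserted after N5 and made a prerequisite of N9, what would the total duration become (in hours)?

22

Originally the lab experiment takes 22 hours.
With Z inserted, N9 now waits for max(N3, N6, N5, Z).
New critical path: N4→N8→N10 = 11+7+4 = 22 ⇒ 22 hours.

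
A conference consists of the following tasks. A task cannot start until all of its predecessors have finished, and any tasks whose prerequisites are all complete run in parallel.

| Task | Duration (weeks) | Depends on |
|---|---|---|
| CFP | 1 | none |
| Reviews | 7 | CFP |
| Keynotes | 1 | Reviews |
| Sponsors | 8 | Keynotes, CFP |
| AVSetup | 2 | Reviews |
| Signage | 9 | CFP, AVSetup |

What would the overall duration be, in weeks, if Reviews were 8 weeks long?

The binding path is CFP→Reviews→AVSetup→Signage = 1+7+2+9 = 19; finish at 19 weeks.
Since Reviews is critical, the +1 change carries straight to that chain (now 20 weeks).
That remains the longest chain; total 20 weeks.

20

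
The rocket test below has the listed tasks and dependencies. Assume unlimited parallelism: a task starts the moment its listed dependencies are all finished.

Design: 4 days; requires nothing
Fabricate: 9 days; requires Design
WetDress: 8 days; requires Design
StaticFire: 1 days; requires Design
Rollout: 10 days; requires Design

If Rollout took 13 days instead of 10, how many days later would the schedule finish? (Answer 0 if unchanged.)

Actual critical path: Design→Rollout = 4+10 = 14 ⇒ 14 days.
Since Rollout is critical, the +3 change carries straight to that chain (now 17 days).
No other chain overtakes it, so the finish is 17 days.
Change in finish: 17 − 14 = +3 days.

3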